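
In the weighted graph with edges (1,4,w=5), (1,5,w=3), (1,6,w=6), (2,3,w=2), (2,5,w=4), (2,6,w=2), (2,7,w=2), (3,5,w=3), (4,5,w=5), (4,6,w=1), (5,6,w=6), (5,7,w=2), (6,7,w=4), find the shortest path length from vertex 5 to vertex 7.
2 (path: 5 -> 7; weights 2 = 2)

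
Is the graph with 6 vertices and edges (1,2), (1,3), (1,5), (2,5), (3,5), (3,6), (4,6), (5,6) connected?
Yes (BFS from 1 visits [1, 2, 3, 5, 6, 4] — all 6 vertices reached)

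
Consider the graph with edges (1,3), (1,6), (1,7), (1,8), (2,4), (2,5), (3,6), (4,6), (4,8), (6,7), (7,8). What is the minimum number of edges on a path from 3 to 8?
2 (path: 3 -> 1 -> 8, 2 edges)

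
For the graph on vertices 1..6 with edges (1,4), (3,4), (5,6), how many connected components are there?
3 (components: {1, 3, 4}, {2}, {5, 6})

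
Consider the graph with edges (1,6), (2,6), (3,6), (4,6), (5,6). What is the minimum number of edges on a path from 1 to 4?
2 (path: 1 -> 6 -> 4, 2 edges)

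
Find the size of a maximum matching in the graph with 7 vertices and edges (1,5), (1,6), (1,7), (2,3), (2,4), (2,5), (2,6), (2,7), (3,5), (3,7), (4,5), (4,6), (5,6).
3 (matching: (1,6), (2,7), (3,5); upper bound floor(n/2) = floor(7/2) = 3)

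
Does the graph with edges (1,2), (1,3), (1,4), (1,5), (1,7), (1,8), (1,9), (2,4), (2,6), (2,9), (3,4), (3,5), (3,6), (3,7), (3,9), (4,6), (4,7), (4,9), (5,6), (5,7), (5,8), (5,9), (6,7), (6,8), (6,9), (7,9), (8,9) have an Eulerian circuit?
No (2 vertices have odd degree: {1, 6}; Eulerian circuit requires 0)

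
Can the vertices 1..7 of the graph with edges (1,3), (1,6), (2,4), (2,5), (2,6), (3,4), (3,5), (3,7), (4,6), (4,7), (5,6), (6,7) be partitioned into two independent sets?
No (odd cycle of length 3: 7 -> 6 -> 4 -> 7)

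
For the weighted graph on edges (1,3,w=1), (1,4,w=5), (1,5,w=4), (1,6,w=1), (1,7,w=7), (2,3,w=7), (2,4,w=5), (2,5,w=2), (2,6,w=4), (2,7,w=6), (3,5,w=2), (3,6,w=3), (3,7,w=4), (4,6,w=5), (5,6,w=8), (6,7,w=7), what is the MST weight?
15 (MST edges: (1,3,w=1), (1,4,w=5), (1,6,w=1), (2,5,w=2), (3,5,w=2), (3,7,w=4); sum of weights 1 + 5 + 1 + 2 + 2 + 4 = 15)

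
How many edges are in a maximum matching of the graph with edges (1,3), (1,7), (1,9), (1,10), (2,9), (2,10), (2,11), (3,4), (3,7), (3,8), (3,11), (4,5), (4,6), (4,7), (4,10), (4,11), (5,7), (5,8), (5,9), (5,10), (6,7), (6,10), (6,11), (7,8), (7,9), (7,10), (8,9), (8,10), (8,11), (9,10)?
5 (matching: (1,3), (4,11), (5,8), (6,10), (7,9); upper bound floor(n/2) = floor(11/2) = 5)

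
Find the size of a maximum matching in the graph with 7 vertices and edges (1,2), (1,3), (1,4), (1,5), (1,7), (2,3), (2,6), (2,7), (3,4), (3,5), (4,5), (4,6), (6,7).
3 (matching: (1,7), (2,6), (3,5); upper bound floor(n/2) = floor(7/2) = 3)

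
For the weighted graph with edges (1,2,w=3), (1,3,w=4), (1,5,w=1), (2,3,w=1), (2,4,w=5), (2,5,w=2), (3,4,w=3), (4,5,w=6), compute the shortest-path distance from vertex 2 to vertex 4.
4 (path: 2 -> 3 -> 4; weights 1 + 3 = 4)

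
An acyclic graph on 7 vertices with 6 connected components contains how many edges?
1 (Each of the 6 component trees on V_i vertices has V_i - 1 edges; summing gives V - C = 7 - 6 = 1)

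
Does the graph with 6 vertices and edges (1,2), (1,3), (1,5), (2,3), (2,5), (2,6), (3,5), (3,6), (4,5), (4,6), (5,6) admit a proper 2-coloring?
No (odd cycle of length 3: 3 -> 1 -> 5 -> 3)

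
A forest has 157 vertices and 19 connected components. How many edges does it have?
138 (Each of the 19 component trees on V_i vertices has V_i - 1 edges; summing gives V - C = 157 - 19 = 138)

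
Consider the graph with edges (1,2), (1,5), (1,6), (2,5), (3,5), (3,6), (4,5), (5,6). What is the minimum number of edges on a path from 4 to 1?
2 (path: 4 -> 5 -> 1, 2 edges)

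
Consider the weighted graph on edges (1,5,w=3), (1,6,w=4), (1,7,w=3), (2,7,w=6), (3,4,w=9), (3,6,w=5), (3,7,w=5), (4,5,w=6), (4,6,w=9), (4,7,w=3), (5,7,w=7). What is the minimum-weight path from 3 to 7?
5 (path: 3 -> 7; weights 5 = 5)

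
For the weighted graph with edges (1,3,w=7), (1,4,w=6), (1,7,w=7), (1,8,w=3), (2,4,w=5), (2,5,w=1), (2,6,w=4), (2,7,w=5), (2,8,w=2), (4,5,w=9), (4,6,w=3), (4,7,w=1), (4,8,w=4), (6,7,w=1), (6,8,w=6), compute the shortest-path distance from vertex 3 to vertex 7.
14 (path: 3 -> 1 -> 7; weights 7 + 7 = 14)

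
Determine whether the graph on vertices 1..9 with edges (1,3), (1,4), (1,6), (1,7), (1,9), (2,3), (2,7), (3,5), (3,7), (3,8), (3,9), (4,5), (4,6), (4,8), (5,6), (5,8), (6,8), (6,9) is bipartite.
No (odd cycle of length 3: 9 -> 1 -> 3 -> 9)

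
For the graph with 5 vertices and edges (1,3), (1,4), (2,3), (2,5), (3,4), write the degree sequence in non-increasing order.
[3, 2, 2, 2, 1] (degrees: deg(1)=2, deg(2)=2, deg(3)=3, deg(4)=2, deg(5)=1)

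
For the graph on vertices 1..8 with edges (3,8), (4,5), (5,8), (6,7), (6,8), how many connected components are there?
3 (components: {1}, {2}, {3, 4, 5, 6, 7, 8})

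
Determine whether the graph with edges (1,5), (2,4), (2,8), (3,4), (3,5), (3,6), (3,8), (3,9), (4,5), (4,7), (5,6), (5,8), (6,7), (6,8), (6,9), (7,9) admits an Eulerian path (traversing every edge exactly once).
No (6 vertices have odd degree: {1, 3, 5, 6, 7, 9}; Eulerian path requires 0 or 2)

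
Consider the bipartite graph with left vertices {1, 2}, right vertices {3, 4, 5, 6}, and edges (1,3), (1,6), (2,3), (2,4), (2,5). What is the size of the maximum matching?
2 (matching: (1,6), (2,5); upper bound min(|L|,|R|) = min(2,4) = 2)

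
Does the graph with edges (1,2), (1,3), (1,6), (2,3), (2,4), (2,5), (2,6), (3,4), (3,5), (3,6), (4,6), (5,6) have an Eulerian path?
No (6 vertices have odd degree: {1, 2, 3, 4, 5, 6}; Eulerian path requires 0 or 2)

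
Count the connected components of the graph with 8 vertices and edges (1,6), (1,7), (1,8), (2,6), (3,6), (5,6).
2 (components: {1, 2, 3, 5, 6, 7, 8}, {4})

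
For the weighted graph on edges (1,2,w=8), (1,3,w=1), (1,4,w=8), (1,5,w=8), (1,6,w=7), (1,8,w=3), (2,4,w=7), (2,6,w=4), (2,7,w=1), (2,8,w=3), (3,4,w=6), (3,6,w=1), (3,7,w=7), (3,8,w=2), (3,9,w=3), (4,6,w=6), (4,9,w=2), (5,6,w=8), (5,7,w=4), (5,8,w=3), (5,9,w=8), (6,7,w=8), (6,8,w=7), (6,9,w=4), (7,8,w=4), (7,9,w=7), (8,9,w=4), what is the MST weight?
16 (MST edges: (1,3,w=1), (2,7,w=1), (2,8,w=3), (3,6,w=1), (3,8,w=2), (3,9,w=3), (4,9,w=2), (5,8,w=3); sum of weights 1 + 1 + 3 + 1 + 2 + 3 + 2 + 3 = 16)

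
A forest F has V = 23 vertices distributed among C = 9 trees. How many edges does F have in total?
14 (Each of the 9 component trees on V_i vertices has V_i - 1 edges; summing gives V - C = 23 - 9 = 14)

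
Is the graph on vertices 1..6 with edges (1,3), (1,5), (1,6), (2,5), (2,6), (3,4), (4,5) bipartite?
Yes. Partition: {1, 2, 4}, {3, 5, 6}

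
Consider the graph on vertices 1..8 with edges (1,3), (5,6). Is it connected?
No, it has 6 components: {1, 3}, {2}, {4}, {5, 6}, {7}, {8}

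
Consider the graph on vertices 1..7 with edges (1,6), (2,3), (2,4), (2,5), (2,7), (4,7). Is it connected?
No, it has 2 components: {1, 6}, {2, 3, 4, 5, 7}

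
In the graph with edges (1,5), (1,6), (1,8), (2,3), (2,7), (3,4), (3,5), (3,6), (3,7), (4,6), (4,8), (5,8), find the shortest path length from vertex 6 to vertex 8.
2 (path: 6 -> 4 -> 8, 2 edges)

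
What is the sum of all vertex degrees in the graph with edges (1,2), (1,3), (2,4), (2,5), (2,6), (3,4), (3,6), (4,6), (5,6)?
18 (handshake: sum of degrees = 2|E| = 2 x 9 = 18)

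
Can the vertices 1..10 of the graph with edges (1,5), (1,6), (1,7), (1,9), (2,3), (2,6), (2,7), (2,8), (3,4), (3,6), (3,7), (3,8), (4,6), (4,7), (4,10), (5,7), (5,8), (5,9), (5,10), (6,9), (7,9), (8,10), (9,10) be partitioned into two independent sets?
No (odd cycle of length 3: 5 -> 1 -> 9 -> 5)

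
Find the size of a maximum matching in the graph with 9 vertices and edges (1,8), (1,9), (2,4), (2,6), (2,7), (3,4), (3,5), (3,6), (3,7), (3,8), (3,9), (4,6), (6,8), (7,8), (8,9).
4 (matching: (2,7), (3,5), (4,6), (8,9); upper bound floor(n/2) = floor(9/2) = 4)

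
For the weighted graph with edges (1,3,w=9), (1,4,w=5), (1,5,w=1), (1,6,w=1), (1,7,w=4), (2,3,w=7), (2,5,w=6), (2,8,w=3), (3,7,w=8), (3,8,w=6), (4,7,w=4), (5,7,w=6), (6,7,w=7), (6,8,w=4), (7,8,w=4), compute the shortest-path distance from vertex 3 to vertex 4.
12 (path: 3 -> 7 -> 4; weights 8 + 4 = 12)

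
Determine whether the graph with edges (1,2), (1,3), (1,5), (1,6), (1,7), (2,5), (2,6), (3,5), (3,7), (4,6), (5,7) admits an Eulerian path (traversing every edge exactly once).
No (6 vertices have odd degree: {1, 2, 3, 4, 6, 7}; Eulerian path requires 0 or 2)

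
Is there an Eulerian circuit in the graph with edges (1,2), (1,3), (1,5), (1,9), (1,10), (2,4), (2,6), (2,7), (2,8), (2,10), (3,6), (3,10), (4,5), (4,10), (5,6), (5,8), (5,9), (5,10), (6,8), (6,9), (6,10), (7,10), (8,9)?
No (4 vertices have odd degree: {1, 3, 4, 10}; Eulerian circuit requires 0)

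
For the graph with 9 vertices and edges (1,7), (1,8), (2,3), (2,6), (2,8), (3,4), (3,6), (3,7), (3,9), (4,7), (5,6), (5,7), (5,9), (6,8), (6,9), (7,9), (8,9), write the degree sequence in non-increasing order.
[5, 5, 5, 5, 4, 3, 3, 2, 2] (degrees: deg(1)=2, deg(2)=3, deg(3)=5, deg(4)=2, deg(5)=3, deg(6)=5, deg(7)=5, deg(8)=4, deg(9)=5)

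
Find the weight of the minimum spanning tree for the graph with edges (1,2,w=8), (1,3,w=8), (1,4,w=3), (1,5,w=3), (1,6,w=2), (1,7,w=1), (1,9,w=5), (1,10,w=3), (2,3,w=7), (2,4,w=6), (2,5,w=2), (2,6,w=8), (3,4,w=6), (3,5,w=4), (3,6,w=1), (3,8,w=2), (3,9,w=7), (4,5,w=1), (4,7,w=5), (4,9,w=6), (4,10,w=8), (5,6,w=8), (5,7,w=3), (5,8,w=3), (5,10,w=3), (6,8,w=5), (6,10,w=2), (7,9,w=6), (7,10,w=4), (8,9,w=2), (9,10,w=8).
16 (MST edges: (1,4,w=3), (1,6,w=2), (1,7,w=1), (2,5,w=2), (3,6,w=1), (3,8,w=2), (4,5,w=1), (6,10,w=2), (8,9,w=2); sum of weights 3 + 2 + 1 + 2 + 1 + 2 + 1 + 2 + 2 = 16)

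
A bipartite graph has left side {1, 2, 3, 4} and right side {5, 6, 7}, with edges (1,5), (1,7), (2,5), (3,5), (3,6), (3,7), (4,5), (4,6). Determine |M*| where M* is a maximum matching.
3 (matching: (1,7), (2,5), (3,6); upper bound min(|L|,|R|) = min(4,3) = 3)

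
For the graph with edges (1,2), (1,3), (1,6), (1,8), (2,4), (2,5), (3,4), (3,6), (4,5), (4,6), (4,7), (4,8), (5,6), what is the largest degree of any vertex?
6 (attained at vertex 4)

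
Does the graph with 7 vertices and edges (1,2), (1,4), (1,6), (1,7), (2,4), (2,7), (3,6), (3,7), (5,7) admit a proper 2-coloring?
No (odd cycle of length 3: 2 -> 1 -> 7 -> 2)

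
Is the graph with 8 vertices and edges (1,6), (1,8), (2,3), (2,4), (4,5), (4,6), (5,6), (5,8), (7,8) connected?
Yes (BFS from 1 visits [1, 6, 8, 4, 5, 7, 2, 3] — all 8 vertices reached)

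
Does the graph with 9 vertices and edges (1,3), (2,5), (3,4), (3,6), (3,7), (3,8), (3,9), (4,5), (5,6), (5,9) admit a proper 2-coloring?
Yes. Partition: {1, 2, 4, 6, 7, 8, 9}, {3, 5}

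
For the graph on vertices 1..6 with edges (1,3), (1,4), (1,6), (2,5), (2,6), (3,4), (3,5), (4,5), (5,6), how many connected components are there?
1 (components: {1, 2, 3, 4, 5, 6})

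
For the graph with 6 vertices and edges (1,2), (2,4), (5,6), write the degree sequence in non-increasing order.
[2, 1, 1, 1, 1, 0] (degrees: deg(1)=1, deg(2)=2, deg(3)=0, deg(4)=1, deg(5)=1, deg(6)=1)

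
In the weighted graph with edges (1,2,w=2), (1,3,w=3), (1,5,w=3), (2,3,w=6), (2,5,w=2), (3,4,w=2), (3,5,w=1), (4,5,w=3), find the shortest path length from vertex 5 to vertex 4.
3 (path: 5 -> 4; weights 3 = 3)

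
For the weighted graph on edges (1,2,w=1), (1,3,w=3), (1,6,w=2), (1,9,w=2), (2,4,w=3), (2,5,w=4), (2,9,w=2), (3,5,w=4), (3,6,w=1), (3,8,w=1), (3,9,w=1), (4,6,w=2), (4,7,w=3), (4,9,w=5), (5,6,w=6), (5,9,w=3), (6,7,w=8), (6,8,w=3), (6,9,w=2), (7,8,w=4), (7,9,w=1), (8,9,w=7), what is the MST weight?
12 (MST edges: (1,2,w=1), (1,9,w=2), (3,6,w=1), (3,8,w=1), (3,9,w=1), (4,6,w=2), (5,9,w=3), (7,9,w=1); sum of weights 1 + 2 + 1 + 1 + 1 + 2 + 3 + 1 = 12)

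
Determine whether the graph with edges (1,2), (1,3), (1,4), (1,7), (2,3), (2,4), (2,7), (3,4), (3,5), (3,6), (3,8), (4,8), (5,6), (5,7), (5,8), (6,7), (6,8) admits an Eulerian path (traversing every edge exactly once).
Yes — and in fact it has an Eulerian circuit (the graph is connected and all 8 vertices have even degree)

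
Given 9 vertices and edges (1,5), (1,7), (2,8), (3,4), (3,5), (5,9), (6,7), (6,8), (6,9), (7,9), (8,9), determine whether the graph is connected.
Yes (BFS from 1 visits [1, 5, 7, 3, 9, 6, 4, 8, 2] — all 9 vertices reached)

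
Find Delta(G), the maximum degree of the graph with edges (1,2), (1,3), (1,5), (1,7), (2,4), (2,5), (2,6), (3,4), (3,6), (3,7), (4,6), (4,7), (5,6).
4 (attained at vertices 1, 2, 3, 4, 6)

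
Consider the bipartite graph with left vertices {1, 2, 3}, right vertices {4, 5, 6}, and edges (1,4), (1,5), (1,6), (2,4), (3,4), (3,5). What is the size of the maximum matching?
3 (matching: (1,6), (2,4), (3,5); upper bound min(|L|,|R|) = min(3,3) = 3)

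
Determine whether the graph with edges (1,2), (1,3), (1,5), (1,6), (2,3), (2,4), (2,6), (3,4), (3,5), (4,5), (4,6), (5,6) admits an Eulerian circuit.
Yes (the graph is connected and all 6 vertices have even degree)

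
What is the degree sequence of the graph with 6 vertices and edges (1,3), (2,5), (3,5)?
[2, 2, 1, 1, 0, 0] (degrees: deg(1)=1, deg(2)=1, deg(3)=2, deg(4)=0, deg(5)=2, deg(6)=0)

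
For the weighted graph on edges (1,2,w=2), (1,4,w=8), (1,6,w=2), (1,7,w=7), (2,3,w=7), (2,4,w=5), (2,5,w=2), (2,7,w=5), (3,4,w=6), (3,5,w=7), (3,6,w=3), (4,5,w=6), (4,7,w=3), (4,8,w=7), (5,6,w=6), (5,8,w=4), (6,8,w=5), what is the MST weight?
21 (MST edges: (1,2,w=2), (1,6,w=2), (2,4,w=5), (2,5,w=2), (3,6,w=3), (4,7,w=3), (5,8,w=4); sum of weights 2 + 2 + 5 + 2 + 3 + 3 + 4 = 21)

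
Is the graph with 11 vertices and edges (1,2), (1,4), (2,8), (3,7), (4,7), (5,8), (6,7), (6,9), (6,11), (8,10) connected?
Yes (BFS from 1 visits [1, 2, 4, 8, 7, 5, 10, 3, 6, 9, 11] — all 11 vertices reached)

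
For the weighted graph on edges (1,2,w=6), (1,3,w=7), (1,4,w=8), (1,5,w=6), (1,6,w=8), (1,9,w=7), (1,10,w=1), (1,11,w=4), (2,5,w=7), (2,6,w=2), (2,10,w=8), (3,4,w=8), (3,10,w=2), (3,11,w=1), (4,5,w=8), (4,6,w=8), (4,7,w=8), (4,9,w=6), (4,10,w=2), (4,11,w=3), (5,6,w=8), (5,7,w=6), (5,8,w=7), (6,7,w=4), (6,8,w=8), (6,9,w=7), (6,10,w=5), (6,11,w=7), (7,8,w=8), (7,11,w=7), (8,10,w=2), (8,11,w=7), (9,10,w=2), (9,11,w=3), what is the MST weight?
27 (MST edges: (1,5,w=6), (1,10,w=1), (2,6,w=2), (3,10,w=2), (3,11,w=1), (4,10,w=2), (6,7,w=4), (6,10,w=5), (8,10,w=2), (9,10,w=2); sum of weights 6 + 1 + 2 + 2 + 1 + 2 + 4 + 5 + 2 + 2 = 27)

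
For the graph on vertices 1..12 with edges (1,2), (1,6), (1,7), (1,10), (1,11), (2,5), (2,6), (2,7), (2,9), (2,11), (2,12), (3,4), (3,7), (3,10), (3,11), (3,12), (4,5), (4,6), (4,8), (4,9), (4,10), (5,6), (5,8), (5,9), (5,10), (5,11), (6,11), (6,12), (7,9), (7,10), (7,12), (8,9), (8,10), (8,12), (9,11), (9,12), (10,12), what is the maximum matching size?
6 (matching: (1,10), (2,6), (3,11), (4,9), (5,8), (7,12); upper bound floor(n/2) = floor(12/2) = 6)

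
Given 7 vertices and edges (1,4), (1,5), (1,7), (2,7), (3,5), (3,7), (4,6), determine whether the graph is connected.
Yes (BFS from 1 visits [1, 4, 5, 7, 6, 3, 2] — all 7 vertices reached)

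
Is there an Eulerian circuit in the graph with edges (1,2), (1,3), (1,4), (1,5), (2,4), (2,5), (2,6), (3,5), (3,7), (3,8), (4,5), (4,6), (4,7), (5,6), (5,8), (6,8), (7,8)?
No (2 vertices have odd degree: {4, 7}; Eulerian circuit requires 0)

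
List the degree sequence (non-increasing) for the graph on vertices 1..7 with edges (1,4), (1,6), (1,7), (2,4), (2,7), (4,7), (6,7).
[4, 3, 3, 2, 2, 0, 0] (degrees: deg(1)=3, deg(2)=2, deg(3)=0, deg(4)=3, deg(5)=0, deg(6)=2, deg(7)=4)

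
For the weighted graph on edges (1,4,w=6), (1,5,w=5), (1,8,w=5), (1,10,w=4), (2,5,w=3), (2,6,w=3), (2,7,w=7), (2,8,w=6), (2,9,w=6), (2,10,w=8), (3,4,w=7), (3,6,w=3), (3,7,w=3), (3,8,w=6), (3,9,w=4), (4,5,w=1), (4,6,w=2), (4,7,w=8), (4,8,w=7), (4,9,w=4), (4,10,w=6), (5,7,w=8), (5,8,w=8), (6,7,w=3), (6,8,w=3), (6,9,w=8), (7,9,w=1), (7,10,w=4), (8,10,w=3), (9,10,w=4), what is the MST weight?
23 (MST edges: (1,10,w=4), (2,5,w=3), (3,6,w=3), (3,7,w=3), (4,5,w=1), (4,6,w=2), (6,8,w=3), (7,9,w=1), (8,10,w=3); sum of weights 4 + 3 + 3 + 3 + 1 + 2 + 3 + 1 + 3 = 23)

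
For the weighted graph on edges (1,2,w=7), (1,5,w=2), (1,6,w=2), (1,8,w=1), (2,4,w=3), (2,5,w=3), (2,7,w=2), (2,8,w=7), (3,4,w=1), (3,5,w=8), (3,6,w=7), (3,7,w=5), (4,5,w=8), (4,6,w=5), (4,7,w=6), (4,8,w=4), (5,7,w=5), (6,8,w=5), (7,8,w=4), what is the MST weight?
14 (MST edges: (1,5,w=2), (1,6,w=2), (1,8,w=1), (2,4,w=3), (2,5,w=3), (2,7,w=2), (3,4,w=1); sum of weights 2 + 2 + 1 + 3 + 3 + 2 + 1 = 14)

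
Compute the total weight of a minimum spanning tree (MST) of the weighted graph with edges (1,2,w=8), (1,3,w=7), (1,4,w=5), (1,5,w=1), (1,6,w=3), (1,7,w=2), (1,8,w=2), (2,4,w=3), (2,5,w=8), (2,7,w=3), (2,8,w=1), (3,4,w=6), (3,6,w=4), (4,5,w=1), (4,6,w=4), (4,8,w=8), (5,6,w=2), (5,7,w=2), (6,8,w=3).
13 (MST edges: (1,5,w=1), (1,7,w=2), (1,8,w=2), (2,8,w=1), (3,6,w=4), (4,5,w=1), (5,6,w=2); sum of weights 1 + 2 + 2 + 1 + 4 + 1 + 2 = 13)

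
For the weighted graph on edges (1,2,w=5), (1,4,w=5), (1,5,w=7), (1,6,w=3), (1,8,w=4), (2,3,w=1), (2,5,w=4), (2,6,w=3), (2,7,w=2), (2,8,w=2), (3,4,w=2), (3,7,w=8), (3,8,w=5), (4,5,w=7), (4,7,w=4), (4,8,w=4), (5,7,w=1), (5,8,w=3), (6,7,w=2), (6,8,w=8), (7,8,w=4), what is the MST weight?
13 (MST edges: (1,6,w=3), (2,3,w=1), (2,7,w=2), (2,8,w=2), (3,4,w=2), (5,7,w=1), (6,7,w=2); sum of weights 3 + 1 + 2 + 2 + 2 + 1 + 2 = 13)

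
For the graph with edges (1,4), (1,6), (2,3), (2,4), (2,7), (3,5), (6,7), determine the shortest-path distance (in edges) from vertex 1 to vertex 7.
2 (path: 1 -> 6 -> 7, 2 edges)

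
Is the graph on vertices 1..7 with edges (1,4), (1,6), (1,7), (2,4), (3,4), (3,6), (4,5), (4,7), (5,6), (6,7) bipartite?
No (odd cycle of length 3: 4 -> 1 -> 7 -> 4)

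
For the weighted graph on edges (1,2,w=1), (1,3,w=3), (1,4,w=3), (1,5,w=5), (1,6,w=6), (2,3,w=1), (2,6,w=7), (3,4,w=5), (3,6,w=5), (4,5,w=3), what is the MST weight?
13 (MST edges: (1,2,w=1), (1,4,w=3), (2,3,w=1), (3,6,w=5), (4,5,w=3); sum of weights 1 + 3 + 1 + 5 + 3 = 13)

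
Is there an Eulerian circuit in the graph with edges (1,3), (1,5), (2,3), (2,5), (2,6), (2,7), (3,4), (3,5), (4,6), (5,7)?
Yes (the graph is connected and all 7 vertices have even degree)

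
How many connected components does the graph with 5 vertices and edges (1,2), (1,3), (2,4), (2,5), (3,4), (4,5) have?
1 (components: {1, 2, 3, 4, 5})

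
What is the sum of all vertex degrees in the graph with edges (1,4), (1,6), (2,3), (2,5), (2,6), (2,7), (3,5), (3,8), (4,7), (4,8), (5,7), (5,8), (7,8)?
26 (handshake: sum of degrees = 2|E| = 2 x 13 = 26)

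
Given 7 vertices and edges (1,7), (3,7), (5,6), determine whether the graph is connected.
No, it has 4 components: {1, 3, 7}, {2}, {4}, {5, 6}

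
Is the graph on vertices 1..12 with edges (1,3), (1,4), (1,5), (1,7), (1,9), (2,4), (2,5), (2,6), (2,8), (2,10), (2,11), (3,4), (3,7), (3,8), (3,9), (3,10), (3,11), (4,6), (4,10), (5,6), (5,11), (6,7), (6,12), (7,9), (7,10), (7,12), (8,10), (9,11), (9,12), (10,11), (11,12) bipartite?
No (odd cycle of length 3: 7 -> 1 -> 9 -> 7)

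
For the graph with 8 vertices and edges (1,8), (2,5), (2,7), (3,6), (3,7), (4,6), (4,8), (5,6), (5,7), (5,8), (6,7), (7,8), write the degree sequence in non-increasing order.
[5, 4, 4, 4, 2, 2, 2, 1] (degrees: deg(1)=1, deg(2)=2, deg(3)=2, deg(4)=2, deg(5)=4, deg(6)=4, deg(7)=5, deg(8)=4)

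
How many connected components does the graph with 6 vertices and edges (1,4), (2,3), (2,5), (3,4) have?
2 (components: {1, 2, 3, 4, 5}, {6})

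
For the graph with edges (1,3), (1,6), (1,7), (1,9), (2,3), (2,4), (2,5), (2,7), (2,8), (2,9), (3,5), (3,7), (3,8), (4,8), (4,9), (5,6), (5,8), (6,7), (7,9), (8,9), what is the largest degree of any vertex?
6 (attained at vertex 2)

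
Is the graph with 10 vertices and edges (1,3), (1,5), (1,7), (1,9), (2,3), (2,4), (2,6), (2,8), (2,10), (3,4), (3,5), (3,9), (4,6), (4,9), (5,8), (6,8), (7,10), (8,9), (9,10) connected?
Yes (BFS from 1 visits [1, 3, 5, 7, 9, 2, 4, 8, 10, 6] — all 10 vertices reached)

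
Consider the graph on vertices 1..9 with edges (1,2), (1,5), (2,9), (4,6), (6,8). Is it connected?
No, it has 4 components: {1, 2, 5, 9}, {3}, {4, 6, 8}, {7}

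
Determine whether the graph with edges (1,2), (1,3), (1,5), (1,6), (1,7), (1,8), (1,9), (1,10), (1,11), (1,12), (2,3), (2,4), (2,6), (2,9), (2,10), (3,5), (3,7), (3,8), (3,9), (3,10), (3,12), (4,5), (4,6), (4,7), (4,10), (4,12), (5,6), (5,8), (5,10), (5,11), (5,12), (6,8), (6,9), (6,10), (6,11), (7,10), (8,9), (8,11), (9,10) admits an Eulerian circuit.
Yes (the graph is connected and all 12 vertices have even degree)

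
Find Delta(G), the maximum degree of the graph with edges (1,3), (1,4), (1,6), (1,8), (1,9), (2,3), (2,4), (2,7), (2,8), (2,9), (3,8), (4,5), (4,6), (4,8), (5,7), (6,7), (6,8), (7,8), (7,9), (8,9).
7 (attained at vertex 8)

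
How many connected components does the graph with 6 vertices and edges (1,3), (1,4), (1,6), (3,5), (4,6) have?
2 (components: {1, 3, 4, 5, 6}, {2})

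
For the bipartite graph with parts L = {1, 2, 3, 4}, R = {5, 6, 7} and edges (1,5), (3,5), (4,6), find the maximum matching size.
2 (matching: (1,5), (4,6); upper bound min(|L|,|R|) = min(4,3) = 3)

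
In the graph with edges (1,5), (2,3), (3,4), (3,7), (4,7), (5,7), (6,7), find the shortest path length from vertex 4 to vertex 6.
2 (path: 4 -> 7 -> 6, 2 edges)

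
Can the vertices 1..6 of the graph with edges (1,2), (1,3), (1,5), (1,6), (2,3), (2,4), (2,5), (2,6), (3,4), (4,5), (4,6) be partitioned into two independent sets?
No (odd cycle of length 3: 5 -> 1 -> 2 -> 5)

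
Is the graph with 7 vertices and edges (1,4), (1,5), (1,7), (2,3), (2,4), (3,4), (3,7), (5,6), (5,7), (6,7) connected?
Yes (BFS from 1 visits [1, 4, 5, 7, 2, 3, 6] — all 7 vertices reached)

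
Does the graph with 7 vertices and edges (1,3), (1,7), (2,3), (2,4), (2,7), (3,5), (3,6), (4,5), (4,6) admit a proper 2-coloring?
Yes. Partition: {1, 2, 5, 6}, {3, 4, 7}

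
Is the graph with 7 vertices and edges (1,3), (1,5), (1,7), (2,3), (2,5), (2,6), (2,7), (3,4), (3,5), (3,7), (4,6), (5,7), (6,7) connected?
Yes (BFS from 1 visits [1, 3, 5, 7, 2, 4, 6] — all 7 vertices reached)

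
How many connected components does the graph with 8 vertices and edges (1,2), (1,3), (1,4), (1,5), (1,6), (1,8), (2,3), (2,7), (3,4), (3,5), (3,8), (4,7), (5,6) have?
1 (components: {1, 2, 3, 4, 5, 6, 7, 8})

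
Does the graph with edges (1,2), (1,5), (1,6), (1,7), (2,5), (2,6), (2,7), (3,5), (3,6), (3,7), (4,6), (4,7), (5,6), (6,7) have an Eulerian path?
Yes (the graph is connected and exactly 2 vertices have odd degree: {3, 7}; any Eulerian path must start and end at those)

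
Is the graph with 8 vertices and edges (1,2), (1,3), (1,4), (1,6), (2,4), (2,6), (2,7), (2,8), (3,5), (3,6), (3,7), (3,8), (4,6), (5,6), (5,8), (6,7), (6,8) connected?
Yes (BFS from 1 visits [1, 2, 3, 4, 6, 7, 8, 5] — all 8 vertices reached)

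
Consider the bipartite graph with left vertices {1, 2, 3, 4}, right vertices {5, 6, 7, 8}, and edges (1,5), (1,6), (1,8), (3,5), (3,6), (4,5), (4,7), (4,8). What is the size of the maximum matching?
3 (matching: (1,8), (3,6), (4,7); upper bound min(|L|,|R|) = min(4,4) = 4)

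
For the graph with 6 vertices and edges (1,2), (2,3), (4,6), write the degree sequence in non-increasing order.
[2, 1, 1, 1, 1, 0] (degrees: deg(1)=1, deg(2)=2, deg(3)=1, deg(4)=1, deg(5)=0, deg(6)=1)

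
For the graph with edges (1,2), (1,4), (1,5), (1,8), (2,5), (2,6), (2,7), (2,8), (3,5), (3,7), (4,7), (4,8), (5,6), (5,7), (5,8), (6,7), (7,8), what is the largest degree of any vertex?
6 (attained at vertices 5, 7)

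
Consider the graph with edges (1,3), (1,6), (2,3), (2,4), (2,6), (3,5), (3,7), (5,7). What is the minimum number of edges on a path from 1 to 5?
2 (path: 1 -> 3 -> 5, 2 edges)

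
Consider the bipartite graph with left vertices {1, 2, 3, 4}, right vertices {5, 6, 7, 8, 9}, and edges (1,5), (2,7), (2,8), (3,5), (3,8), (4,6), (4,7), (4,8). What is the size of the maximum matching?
4 (matching: (1,5), (2,7), (3,8), (4,6); upper bound min(|L|,|R|) = min(4,5) = 4)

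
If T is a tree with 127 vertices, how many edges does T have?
126 (A tree on V vertices has V - 1 edges, so 127 - 1 = 126)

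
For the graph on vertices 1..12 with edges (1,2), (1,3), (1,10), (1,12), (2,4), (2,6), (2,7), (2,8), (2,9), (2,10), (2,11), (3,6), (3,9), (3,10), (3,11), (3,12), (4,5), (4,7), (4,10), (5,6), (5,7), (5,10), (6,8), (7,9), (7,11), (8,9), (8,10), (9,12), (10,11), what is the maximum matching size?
6 (matching: (1,12), (2,4), (3,6), (5,7), (8,9), (10,11); upper bound floor(n/2) = floor(12/2) = 6)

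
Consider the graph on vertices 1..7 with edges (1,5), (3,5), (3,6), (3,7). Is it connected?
No, it has 3 components: {1, 3, 5, 6, 7}, {2}, {4}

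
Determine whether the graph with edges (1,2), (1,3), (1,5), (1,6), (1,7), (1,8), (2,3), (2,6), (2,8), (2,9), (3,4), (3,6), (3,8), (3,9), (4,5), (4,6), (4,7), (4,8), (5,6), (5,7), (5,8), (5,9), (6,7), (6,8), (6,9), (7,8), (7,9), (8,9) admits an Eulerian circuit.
No (2 vertices have odd degree: {2, 4}; Eulerian circuit requires 0)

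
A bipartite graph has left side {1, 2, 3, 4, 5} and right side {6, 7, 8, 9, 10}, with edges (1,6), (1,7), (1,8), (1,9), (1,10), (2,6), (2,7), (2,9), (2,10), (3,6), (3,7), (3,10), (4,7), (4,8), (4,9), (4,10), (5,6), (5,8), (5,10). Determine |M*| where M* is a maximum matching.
5 (matching: (1,10), (2,9), (3,7), (4,8), (5,6); upper bound min(|L|,|R|) = min(5,5) = 5)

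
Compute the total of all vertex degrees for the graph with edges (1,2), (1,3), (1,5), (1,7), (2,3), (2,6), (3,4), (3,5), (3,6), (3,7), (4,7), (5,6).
24 (handshake: sum of degrees = 2|E| = 2 x 12 = 24)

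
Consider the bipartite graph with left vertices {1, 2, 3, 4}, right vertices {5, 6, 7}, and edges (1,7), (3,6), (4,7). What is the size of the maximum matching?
2 (matching: (1,7), (3,6); upper bound min(|L|,|R|) = min(4,3) = 3)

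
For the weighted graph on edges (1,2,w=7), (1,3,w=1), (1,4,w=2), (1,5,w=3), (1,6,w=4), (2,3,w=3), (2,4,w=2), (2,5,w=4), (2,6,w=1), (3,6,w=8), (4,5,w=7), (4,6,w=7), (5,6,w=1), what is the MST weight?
7 (MST edges: (1,3,w=1), (1,4,w=2), (2,4,w=2), (2,6,w=1), (5,6,w=1); sum of weights 1 + 2 + 2 + 1 + 1 = 7)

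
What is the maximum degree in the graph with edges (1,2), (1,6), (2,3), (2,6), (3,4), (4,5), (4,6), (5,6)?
4 (attained at vertex 6)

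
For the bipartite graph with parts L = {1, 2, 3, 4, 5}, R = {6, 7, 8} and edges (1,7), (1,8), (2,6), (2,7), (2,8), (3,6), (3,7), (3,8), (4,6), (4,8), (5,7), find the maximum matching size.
3 (matching: (1,8), (2,7), (3,6); upper bound min(|L|,|R|) = min(5,3) = 3)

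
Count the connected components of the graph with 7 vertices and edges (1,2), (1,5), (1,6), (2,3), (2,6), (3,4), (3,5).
2 (components: {1, 2, 3, 4, 5, 6}, {7})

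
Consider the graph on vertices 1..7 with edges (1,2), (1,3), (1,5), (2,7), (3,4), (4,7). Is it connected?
No, it has 2 components: {1, 2, 3, 4, 5, 7}, {6}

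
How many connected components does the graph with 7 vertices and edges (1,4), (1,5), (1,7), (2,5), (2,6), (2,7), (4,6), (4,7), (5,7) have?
2 (components: {1, 2, 4, 5, 6, 7}, {3})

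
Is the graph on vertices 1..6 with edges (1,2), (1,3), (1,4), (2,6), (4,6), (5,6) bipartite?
Yes. Partition: {1, 6}, {2, 3, 4, 5}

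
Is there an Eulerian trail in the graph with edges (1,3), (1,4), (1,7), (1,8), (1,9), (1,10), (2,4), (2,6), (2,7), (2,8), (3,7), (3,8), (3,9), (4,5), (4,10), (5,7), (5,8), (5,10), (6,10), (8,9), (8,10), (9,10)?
Yes — and in fact it has an Eulerian circuit (the graph is connected and all 10 vertices have even degree)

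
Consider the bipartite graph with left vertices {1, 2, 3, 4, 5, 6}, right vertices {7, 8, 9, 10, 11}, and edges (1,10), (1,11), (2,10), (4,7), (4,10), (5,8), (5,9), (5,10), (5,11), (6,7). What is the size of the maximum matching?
4 (matching: (1,11), (2,10), (4,7), (5,9); upper bound min(|L|,|R|) = min(6,5) = 5)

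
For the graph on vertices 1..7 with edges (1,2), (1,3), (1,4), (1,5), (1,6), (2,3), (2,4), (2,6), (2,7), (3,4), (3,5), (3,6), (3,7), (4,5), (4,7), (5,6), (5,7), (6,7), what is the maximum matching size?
3 (matching: (1,6), (2,7), (4,5); upper bound floor(n/2) = floor(7/2) = 3)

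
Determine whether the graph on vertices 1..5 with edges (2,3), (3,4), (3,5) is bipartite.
Yes. Partition: {1, 2, 4, 5}, {3}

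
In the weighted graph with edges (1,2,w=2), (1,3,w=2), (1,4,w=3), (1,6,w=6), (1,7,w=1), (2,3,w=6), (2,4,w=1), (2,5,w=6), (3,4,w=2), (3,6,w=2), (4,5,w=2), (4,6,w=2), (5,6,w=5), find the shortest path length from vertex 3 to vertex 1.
2 (path: 3 -> 1; weights 2 = 2)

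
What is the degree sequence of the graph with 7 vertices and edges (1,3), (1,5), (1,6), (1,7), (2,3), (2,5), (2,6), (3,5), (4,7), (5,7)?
[4, 4, 3, 3, 3, 2, 1] (degrees: deg(1)=4, deg(2)=3, deg(3)=3, deg(4)=1, deg(5)=4, deg(6)=2, deg(7)=3)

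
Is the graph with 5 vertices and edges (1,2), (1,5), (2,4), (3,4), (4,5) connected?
Yes (BFS from 1 visits [1, 2, 5, 4, 3] — all 5 vertices reached)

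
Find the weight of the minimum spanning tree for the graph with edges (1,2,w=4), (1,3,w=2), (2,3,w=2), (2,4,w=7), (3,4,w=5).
9 (MST edges: (1,3,w=2), (2,3,w=2), (3,4,w=5); sum of weights 2 + 2 + 5 = 9)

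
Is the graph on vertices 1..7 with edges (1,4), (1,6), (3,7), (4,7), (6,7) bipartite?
Yes. Partition: {1, 2, 5, 7}, {3, 4, 6}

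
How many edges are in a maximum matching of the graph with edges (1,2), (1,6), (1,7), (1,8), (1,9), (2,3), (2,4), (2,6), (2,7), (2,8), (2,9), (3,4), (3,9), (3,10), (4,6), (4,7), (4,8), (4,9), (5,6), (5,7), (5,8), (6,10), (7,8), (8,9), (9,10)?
5 (matching: (1,7), (2,3), (4,6), (5,8), (9,10); upper bound floor(n/2) = floor(10/2) = 5)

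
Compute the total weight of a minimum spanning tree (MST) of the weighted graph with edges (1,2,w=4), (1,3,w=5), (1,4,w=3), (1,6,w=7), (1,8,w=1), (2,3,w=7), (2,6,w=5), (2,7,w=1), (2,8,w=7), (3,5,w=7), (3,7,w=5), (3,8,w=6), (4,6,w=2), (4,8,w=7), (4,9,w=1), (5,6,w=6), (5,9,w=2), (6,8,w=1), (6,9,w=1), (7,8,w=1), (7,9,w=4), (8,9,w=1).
13 (MST edges: (1,3,w=5), (1,8,w=1), (2,7,w=1), (4,9,w=1), (5,9,w=2), (6,8,w=1), (6,9,w=1), (7,8,w=1); sum of weights 5 + 1 + 1 + 1 + 2 + 1 + 1 + 1 = 13)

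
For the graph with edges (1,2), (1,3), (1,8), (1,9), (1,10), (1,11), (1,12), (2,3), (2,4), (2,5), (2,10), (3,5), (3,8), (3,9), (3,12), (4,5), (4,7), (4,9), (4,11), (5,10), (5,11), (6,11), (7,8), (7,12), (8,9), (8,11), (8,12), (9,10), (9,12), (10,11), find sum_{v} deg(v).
60 (handshake: sum of degrees = 2|E| = 2 x 30 = 60)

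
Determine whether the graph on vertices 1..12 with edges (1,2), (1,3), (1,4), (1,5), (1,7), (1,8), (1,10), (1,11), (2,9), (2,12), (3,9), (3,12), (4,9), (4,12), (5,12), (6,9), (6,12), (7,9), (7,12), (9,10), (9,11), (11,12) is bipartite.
Yes. Partition: {1, 9, 12}, {2, 3, 4, 5, 6, 7, 8, 10, 11}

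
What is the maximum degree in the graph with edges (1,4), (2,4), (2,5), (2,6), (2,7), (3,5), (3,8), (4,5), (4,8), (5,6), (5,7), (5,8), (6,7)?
6 (attained at vertex 5)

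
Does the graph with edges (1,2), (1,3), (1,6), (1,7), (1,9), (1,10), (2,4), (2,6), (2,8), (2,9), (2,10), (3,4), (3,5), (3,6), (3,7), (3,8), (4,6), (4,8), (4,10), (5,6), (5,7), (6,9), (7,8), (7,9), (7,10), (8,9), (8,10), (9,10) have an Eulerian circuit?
No (2 vertices have odd degree: {4, 5}; Eulerian circuit requires 0)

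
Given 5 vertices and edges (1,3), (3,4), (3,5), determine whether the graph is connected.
No, it has 2 components: {1, 3, 4, 5}, {2}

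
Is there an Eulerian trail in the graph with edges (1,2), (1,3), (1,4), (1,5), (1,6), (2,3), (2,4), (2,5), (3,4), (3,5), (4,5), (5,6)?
Yes (the graph is connected and exactly 2 vertices have odd degree: {1, 5}; any Eulerian path must start and end at those)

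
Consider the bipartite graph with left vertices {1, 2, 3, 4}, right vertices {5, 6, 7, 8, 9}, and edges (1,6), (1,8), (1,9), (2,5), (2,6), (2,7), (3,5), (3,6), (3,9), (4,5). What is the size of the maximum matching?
4 (matching: (1,8), (2,7), (3,9), (4,5); upper bound min(|L|,|R|) = min(4,5) = 4)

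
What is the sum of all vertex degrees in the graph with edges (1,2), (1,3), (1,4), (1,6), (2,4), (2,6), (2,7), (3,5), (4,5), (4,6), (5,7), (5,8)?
24 (handshake: sum of degrees = 2|E| = 2 x 12 = 24)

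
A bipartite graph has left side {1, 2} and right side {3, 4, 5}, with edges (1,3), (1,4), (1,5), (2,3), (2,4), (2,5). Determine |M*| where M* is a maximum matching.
2 (matching: (1,5), (2,4); upper bound min(|L|,|R|) = min(2,3) = 2)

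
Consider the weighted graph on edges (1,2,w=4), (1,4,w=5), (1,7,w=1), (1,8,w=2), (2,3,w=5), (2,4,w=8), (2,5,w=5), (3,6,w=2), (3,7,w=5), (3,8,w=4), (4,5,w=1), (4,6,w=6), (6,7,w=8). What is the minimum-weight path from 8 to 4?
7 (path: 8 -> 1 -> 4; weights 2 + 5 = 7)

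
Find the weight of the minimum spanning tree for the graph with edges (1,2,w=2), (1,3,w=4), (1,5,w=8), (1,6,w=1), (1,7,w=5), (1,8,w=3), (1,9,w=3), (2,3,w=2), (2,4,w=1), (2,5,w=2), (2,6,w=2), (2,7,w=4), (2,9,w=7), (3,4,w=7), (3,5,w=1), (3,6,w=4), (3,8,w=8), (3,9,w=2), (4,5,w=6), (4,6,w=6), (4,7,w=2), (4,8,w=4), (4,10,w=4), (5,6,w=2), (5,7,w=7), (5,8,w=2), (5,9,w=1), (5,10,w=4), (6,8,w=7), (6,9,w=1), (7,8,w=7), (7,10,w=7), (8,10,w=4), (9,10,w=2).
13 (MST edges: (1,2,w=2), (1,6,w=1), (2,4,w=1), (3,5,w=1), (4,7,w=2), (5,8,w=2), (5,9,w=1), (6,9,w=1), (9,10,w=2); sum of weights 2 + 1 + 1 + 1 + 2 + 2 + 1 + 1 + 2 = 13)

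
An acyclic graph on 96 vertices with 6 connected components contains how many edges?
90 (Each of the 6 component trees on V_i vertices has V_i - 1 edges; summing gives V - C = 96 - 6 = 90)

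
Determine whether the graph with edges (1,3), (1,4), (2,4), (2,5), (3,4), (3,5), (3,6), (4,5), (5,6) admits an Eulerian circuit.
Yes (the graph is connected and all 6 vertices have even degree)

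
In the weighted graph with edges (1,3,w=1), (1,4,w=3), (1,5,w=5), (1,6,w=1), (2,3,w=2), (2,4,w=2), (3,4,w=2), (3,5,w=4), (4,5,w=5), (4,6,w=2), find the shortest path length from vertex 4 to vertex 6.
2 (path: 4 -> 6; weights 2 = 2)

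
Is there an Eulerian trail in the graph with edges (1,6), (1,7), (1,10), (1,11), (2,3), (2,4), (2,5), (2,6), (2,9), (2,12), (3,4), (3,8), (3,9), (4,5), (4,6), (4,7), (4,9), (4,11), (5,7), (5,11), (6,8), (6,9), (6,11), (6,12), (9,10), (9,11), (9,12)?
No (6 vertices have odd degree: {4, 6, 7, 9, 11, 12}; Eulerian path requires 0 or 2)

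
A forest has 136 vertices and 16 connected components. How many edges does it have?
120 (Each of the 16 component trees on V_i vertices has V_i - 1 edges; summing gives V - C = 136 - 16 = 120)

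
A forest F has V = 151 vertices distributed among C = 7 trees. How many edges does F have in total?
144 (Each of the 7 component trees on V_i vertices has V_i - 1 edges; summing gives V - C = 151 - 7 = 144)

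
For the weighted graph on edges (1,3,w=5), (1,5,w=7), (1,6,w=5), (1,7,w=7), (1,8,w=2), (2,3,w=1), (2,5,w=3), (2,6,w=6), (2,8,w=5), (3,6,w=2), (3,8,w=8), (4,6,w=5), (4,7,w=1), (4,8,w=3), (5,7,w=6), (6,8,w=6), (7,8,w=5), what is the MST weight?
17 (MST edges: (1,3,w=5), (1,8,w=2), (2,3,w=1), (2,5,w=3), (3,6,w=2), (4,7,w=1), (4,8,w=3); sum of weights 5 + 2 + 1 + 3 + 2 + 1 + 3 = 17)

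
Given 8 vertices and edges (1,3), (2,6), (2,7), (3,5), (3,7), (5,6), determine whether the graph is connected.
No, it has 3 components: {1, 2, 3, 5, 6, 7}, {4}, {8}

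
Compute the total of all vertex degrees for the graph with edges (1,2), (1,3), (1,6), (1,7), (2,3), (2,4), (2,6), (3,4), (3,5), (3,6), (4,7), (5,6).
24 (handshake: sum of degrees = 2|E| = 2 x 12 = 24)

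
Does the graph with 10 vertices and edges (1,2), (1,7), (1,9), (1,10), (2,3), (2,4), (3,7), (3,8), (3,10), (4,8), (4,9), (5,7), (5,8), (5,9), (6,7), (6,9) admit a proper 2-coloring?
Yes. Partition: {1, 3, 4, 5, 6}, {2, 7, 8, 9, 10}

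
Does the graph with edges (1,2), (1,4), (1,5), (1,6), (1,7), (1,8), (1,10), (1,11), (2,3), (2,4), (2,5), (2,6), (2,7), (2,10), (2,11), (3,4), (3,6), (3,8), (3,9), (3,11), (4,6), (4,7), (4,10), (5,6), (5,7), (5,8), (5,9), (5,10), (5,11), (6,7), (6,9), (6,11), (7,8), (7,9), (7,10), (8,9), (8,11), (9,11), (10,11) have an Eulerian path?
Yes — and in fact it has an Eulerian circuit (the graph is connected and all 11 vertices have even degree)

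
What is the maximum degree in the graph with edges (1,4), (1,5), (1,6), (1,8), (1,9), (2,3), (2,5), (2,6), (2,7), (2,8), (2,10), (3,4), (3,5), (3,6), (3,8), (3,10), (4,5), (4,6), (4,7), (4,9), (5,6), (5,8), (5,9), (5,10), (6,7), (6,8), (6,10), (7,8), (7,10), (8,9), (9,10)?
8 (attained at vertices 5, 6)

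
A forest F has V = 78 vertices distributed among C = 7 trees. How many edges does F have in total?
71 (Each of the 7 component trees on V_i vertices has V_i - 1 edges; summing gives V - C = 78 - 7 = 71)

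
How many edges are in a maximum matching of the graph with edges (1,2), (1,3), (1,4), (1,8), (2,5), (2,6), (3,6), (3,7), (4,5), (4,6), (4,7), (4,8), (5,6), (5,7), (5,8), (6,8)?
4 (matching: (1,2), (3,6), (4,8), (5,7); upper bound floor(n/2) = floor(8/2) = 4)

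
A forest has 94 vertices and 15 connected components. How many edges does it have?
79 (Each of the 15 component trees on V_i vertices has V_i - 1 edges; summing gives V - C = 94 - 15 = 79)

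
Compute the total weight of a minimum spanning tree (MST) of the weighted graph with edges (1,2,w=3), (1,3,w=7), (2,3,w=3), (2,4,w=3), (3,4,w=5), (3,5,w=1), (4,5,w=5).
10 (MST edges: (1,2,w=3), (2,3,w=3), (2,4,w=3), (3,5,w=1); sum of weights 3 + 3 + 3 + 1 = 10)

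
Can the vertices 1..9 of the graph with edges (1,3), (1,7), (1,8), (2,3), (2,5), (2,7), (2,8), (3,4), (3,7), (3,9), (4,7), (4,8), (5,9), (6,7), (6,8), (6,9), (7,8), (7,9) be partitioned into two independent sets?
No (odd cycle of length 3: 3 -> 1 -> 7 -> 3)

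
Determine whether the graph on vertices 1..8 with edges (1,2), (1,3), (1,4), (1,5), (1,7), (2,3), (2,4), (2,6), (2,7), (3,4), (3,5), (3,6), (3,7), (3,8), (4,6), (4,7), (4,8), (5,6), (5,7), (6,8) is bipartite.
No (odd cycle of length 3: 7 -> 1 -> 4 -> 7)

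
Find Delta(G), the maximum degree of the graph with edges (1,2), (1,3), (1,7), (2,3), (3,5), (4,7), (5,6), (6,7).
3 (attained at vertices 1, 3, 7)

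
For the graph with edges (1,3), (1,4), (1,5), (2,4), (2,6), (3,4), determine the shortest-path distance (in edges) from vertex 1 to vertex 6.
3 (path: 1 -> 4 -> 2 -> 6, 3 edges)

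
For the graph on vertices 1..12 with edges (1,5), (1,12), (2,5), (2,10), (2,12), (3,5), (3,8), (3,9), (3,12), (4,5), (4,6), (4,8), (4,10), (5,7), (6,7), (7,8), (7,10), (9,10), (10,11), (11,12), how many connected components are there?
1 (components: {1, 2, 3, 4, 5, 6, 7, 8, 9, 10, 11, 12})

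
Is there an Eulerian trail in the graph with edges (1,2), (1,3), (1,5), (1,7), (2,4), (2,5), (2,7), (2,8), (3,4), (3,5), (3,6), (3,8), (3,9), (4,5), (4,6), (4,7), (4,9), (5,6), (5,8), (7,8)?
Yes (the graph is connected and exactly 2 vertices have odd degree: {2, 6}; any Eulerian path must start and end at those)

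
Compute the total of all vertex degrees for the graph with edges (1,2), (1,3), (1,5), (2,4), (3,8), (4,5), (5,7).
14 (handshake: sum of degrees = 2|E| = 2 x 7 = 14)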